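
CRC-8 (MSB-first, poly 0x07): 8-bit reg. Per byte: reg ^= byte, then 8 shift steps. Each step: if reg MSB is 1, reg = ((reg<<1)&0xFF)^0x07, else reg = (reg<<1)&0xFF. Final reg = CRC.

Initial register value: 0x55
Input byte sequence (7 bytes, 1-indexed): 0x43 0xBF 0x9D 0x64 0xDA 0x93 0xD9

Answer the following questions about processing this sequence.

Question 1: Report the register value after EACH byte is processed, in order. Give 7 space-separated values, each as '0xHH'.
0x62 0x1D 0x89 0x8D 0xA2 0x97 0xED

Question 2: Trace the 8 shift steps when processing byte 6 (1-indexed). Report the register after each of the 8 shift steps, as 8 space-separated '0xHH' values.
After byte 1 (0x43): reg=0x62
After byte 2 (0xBF): reg=0x1D
After byte 3 (0x9D): reg=0x89
After byte 4 (0x64): reg=0x8D
After byte 5 (0xDA): reg=0xA2
Register before byte 6: 0xA2
After XOR with byte 0x93: 0x31

Answer: 0x62 0xC4 0x8F 0x19 0x32 0x64 0xC8 0x97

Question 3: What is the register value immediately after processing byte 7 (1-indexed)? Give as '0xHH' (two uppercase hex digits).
Answer: 0xED

Derivation:
After byte 1 (0x43): reg=0x62
After byte 2 (0xBF): reg=0x1D
After byte 3 (0x9D): reg=0x89
After byte 4 (0x64): reg=0x8D
After byte 5 (0xDA): reg=0xA2
After byte 6 (0x93): reg=0x97
After byte 7 (0xD9): reg=0xED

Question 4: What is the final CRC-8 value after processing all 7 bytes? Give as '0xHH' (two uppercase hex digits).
After byte 1 (0x43): reg=0x62
After byte 2 (0xBF): reg=0x1D
After byte 3 (0x9D): reg=0x89
After byte 4 (0x64): reg=0x8D
After byte 5 (0xDA): reg=0xA2
After byte 6 (0x93): reg=0x97
After byte 7 (0xD9): reg=0xED

Answer: 0xED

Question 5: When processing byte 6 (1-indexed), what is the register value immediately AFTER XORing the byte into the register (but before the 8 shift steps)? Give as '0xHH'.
Register before byte 6: 0xA2
Byte 6: 0x93
0xA2 XOR 0x93 = 0x31

Answer: 0x31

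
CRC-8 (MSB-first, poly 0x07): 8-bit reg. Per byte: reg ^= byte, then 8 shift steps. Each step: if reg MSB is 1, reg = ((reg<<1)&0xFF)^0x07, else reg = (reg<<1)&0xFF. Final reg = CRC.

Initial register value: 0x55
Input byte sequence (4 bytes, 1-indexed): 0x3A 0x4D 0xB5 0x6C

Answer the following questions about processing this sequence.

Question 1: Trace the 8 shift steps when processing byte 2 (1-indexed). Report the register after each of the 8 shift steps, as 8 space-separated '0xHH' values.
After byte 1 (0x3A): reg=0x0A
Register before byte 2: 0x0A
After XOR with byte 0x4D: 0x47

Answer: 0x8E 0x1B 0x36 0x6C 0xD8 0xB7 0x69 0xD2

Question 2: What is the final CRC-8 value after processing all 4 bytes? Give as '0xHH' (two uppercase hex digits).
After byte 1 (0x3A): reg=0x0A
After byte 2 (0x4D): reg=0xD2
After byte 3 (0xB5): reg=0x32
After byte 4 (0x6C): reg=0x9D

Answer: 0x9D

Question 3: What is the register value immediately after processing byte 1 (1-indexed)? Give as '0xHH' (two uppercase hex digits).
After byte 1 (0x3A): reg=0x0A

Answer: 0x0A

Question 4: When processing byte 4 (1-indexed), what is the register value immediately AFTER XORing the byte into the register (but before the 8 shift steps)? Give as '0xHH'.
Answer: 0x5E

Derivation:
Register before byte 4: 0x32
Byte 4: 0x6C
0x32 XOR 0x6C = 0x5E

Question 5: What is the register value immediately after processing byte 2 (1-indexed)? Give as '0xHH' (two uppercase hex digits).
After byte 1 (0x3A): reg=0x0A
After byte 2 (0x4D): reg=0xD2

Answer: 0xD2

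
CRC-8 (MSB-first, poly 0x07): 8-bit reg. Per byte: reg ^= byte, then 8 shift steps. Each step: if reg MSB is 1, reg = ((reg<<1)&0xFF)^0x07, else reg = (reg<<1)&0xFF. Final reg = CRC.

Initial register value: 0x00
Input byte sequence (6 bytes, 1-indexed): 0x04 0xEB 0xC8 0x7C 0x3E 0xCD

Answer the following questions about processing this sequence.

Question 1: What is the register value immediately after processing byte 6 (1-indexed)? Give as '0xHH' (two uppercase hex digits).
Answer: 0xE5

Derivation:
After byte 1 (0x04): reg=0x1C
After byte 2 (0xEB): reg=0xCB
After byte 3 (0xC8): reg=0x09
After byte 4 (0x7C): reg=0x4C
After byte 5 (0x3E): reg=0x59
After byte 6 (0xCD): reg=0xE5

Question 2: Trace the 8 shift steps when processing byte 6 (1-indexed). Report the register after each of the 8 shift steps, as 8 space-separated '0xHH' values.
After byte 1 (0x04): reg=0x1C
After byte 2 (0xEB): reg=0xCB
After byte 3 (0xC8): reg=0x09
After byte 4 (0x7C): reg=0x4C
After byte 5 (0x3E): reg=0x59
Register before byte 6: 0x59
After XOR with byte 0xCD: 0x94

Answer: 0x2F 0x5E 0xBC 0x7F 0xFE 0xFB 0xF1 0xE5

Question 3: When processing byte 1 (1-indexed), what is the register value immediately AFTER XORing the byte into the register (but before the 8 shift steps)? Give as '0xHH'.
Answer: 0x04

Derivation:
Register before byte 1: 0x00
Byte 1: 0x04
0x00 XOR 0x04 = 0x04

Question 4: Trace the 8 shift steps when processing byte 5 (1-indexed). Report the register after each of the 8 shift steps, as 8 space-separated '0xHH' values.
After byte 1 (0x04): reg=0x1C
After byte 2 (0xEB): reg=0xCB
After byte 3 (0xC8): reg=0x09
After byte 4 (0x7C): reg=0x4C
Register before byte 5: 0x4C
After XOR with byte 0x3E: 0x72

Answer: 0xE4 0xCF 0x99 0x35 0x6A 0xD4 0xAF 0x59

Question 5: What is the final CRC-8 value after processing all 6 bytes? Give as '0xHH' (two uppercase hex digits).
After byte 1 (0x04): reg=0x1C
After byte 2 (0xEB): reg=0xCB
After byte 3 (0xC8): reg=0x09
After byte 4 (0x7C): reg=0x4C
After byte 5 (0x3E): reg=0x59
After byte 6 (0xCD): reg=0xE5

Answer: 0xE5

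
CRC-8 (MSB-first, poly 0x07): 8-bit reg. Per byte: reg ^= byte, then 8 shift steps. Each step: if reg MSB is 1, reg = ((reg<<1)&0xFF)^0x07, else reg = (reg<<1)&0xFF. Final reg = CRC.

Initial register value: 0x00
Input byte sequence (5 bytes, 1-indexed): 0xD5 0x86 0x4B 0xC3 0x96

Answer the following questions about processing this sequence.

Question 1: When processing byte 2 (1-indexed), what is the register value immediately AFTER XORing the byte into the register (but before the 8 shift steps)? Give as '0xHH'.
Register before byte 2: 0x25
Byte 2: 0x86
0x25 XOR 0x86 = 0xA3

Answer: 0xA3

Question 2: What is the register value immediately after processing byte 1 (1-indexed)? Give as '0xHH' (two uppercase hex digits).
Answer: 0x25

Derivation:
After byte 1 (0xD5): reg=0x25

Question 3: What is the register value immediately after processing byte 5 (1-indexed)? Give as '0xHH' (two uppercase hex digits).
Answer: 0x96

Derivation:
After byte 1 (0xD5): reg=0x25
After byte 2 (0x86): reg=0x60
After byte 3 (0x4B): reg=0xD1
After byte 4 (0xC3): reg=0x7E
After byte 5 (0x96): reg=0x96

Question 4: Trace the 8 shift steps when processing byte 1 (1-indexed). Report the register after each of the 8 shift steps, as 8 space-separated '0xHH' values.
Register before byte 1: 0x00
After XOR with byte 0xD5: 0xD5

Answer: 0xAD 0x5D 0xBA 0x73 0xE6 0xCB 0x91 0x25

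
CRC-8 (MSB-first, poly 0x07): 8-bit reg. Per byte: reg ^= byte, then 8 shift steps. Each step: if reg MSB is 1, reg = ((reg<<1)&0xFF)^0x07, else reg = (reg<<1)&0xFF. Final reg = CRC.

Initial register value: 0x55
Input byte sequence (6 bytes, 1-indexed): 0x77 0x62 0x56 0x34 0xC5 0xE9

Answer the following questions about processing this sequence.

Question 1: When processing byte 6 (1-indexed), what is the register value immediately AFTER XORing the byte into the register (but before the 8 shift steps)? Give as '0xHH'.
Answer: 0x91

Derivation:
Register before byte 6: 0x78
Byte 6: 0xE9
0x78 XOR 0xE9 = 0x91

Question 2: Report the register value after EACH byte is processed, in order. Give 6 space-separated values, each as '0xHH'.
0xEE 0xAD 0xEF 0x0F 0x78 0xFE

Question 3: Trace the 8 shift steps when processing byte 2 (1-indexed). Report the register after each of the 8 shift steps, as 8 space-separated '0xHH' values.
After byte 1 (0x77): reg=0xEE
Register before byte 2: 0xEE
After XOR with byte 0x62: 0x8C

Answer: 0x1F 0x3E 0x7C 0xF8 0xF7 0xE9 0xD5 0xAD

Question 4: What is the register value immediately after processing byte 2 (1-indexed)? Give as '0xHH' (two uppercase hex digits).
Answer: 0xAD

Derivation:
After byte 1 (0x77): reg=0xEE
After byte 2 (0x62): reg=0xAD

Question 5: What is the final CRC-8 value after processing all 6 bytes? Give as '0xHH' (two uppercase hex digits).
After byte 1 (0x77): reg=0xEE
After byte 2 (0x62): reg=0xAD
After byte 3 (0x56): reg=0xEF
After byte 4 (0x34): reg=0x0F
After byte 5 (0xC5): reg=0x78
After byte 6 (0xE9): reg=0xFE

Answer: 0xFE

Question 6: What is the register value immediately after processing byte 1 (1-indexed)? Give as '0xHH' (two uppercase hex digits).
Answer: 0xEE

Derivation:
After byte 1 (0x77): reg=0xEE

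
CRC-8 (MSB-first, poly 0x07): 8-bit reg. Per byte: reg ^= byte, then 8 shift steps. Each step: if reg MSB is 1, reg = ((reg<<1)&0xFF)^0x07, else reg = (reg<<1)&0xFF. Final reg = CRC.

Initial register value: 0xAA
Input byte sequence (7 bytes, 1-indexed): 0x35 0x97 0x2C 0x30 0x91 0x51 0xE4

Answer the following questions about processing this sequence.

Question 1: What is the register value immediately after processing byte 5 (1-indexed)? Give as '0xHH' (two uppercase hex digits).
Answer: 0x1F

Derivation:
After byte 1 (0x35): reg=0xD4
After byte 2 (0x97): reg=0xCE
After byte 3 (0x2C): reg=0xA0
After byte 4 (0x30): reg=0xF9
After byte 5 (0x91): reg=0x1F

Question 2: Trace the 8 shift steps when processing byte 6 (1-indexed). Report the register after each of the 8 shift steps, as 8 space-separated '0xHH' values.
Answer: 0x9C 0x3F 0x7E 0xFC 0xFF 0xF9 0xF5 0xED

Derivation:
After byte 1 (0x35): reg=0xD4
After byte 2 (0x97): reg=0xCE
After byte 3 (0x2C): reg=0xA0
After byte 4 (0x30): reg=0xF9
After byte 5 (0x91): reg=0x1F
Register before byte 6: 0x1F
After XOR with byte 0x51: 0x4E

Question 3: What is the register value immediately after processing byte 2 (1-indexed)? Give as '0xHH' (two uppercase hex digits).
Answer: 0xCE

Derivation:
After byte 1 (0x35): reg=0xD4
After byte 2 (0x97): reg=0xCE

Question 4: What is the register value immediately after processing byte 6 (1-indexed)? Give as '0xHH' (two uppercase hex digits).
After byte 1 (0x35): reg=0xD4
After byte 2 (0x97): reg=0xCE
After byte 3 (0x2C): reg=0xA0
After byte 4 (0x30): reg=0xF9
After byte 5 (0x91): reg=0x1F
After byte 6 (0x51): reg=0xED

Answer: 0xED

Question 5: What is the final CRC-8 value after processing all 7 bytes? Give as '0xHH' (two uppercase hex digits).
After byte 1 (0x35): reg=0xD4
After byte 2 (0x97): reg=0xCE
After byte 3 (0x2C): reg=0xA0
After byte 4 (0x30): reg=0xF9
After byte 5 (0x91): reg=0x1F
After byte 6 (0x51): reg=0xED
After byte 7 (0xE4): reg=0x3F

Answer: 0x3F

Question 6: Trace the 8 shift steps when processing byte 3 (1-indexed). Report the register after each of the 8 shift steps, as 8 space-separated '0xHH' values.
Answer: 0xC3 0x81 0x05 0x0A 0x14 0x28 0x50 0xA0

Derivation:
After byte 1 (0x35): reg=0xD4
After byte 2 (0x97): reg=0xCE
Register before byte 3: 0xCE
After XOR with byte 0x2C: 0xE2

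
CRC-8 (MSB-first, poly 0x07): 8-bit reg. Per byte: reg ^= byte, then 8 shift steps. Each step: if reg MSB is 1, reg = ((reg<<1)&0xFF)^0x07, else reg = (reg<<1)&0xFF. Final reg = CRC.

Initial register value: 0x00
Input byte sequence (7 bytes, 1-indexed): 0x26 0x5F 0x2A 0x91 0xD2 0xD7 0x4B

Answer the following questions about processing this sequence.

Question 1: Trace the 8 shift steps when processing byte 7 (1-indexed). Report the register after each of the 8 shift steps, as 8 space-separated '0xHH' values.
After byte 1 (0x26): reg=0xF2
After byte 2 (0x5F): reg=0x4A
After byte 3 (0x2A): reg=0x27
After byte 4 (0x91): reg=0x0B
After byte 5 (0xD2): reg=0x01
After byte 6 (0xD7): reg=0x2C
Register before byte 7: 0x2C
After XOR with byte 0x4B: 0x67

Answer: 0xCE 0x9B 0x31 0x62 0xC4 0x8F 0x19 0x32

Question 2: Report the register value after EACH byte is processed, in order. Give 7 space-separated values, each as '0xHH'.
0xF2 0x4A 0x27 0x0B 0x01 0x2C 0x32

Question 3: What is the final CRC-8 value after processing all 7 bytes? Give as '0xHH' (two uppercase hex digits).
After byte 1 (0x26): reg=0xF2
After byte 2 (0x5F): reg=0x4A
After byte 3 (0x2A): reg=0x27
After byte 4 (0x91): reg=0x0B
After byte 5 (0xD2): reg=0x01
After byte 6 (0xD7): reg=0x2C
After byte 7 (0x4B): reg=0x32

Answer: 0x32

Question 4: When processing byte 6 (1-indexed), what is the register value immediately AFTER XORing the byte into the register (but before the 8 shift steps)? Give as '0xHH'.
Answer: 0xD6

Derivation:
Register before byte 6: 0x01
Byte 6: 0xD7
0x01 XOR 0xD7 = 0xD6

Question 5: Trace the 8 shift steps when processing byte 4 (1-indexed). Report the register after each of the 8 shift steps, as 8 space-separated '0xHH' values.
Answer: 0x6B 0xD6 0xAB 0x51 0xA2 0x43 0x86 0x0B

Derivation:
After byte 1 (0x26): reg=0xF2
After byte 2 (0x5F): reg=0x4A
After byte 3 (0x2A): reg=0x27
Register before byte 4: 0x27
After XOR with byte 0x91: 0xB6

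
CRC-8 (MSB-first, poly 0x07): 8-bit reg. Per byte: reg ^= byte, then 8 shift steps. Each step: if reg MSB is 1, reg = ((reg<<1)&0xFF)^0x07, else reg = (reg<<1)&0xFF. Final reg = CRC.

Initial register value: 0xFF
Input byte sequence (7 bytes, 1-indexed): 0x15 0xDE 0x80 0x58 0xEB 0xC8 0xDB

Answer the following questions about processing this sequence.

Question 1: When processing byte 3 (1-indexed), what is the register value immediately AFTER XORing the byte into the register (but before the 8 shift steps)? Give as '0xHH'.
Answer: 0x55

Derivation:
Register before byte 3: 0xD5
Byte 3: 0x80
0xD5 XOR 0x80 = 0x55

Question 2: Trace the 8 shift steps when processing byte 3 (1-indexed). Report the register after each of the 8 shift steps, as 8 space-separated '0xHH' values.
Answer: 0xAA 0x53 0xA6 0x4B 0x96 0x2B 0x56 0xAC

Derivation:
After byte 1 (0x15): reg=0x98
After byte 2 (0xDE): reg=0xD5
Register before byte 3: 0xD5
After XOR with byte 0x80: 0x55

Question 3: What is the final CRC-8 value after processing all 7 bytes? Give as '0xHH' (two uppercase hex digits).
Answer: 0x33

Derivation:
After byte 1 (0x15): reg=0x98
After byte 2 (0xDE): reg=0xD5
After byte 3 (0x80): reg=0xAC
After byte 4 (0x58): reg=0xC2
After byte 5 (0xEB): reg=0xDF
After byte 6 (0xC8): reg=0x65
After byte 7 (0xDB): reg=0x33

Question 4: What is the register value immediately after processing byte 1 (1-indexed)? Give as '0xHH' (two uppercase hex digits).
After byte 1 (0x15): reg=0x98

Answer: 0x98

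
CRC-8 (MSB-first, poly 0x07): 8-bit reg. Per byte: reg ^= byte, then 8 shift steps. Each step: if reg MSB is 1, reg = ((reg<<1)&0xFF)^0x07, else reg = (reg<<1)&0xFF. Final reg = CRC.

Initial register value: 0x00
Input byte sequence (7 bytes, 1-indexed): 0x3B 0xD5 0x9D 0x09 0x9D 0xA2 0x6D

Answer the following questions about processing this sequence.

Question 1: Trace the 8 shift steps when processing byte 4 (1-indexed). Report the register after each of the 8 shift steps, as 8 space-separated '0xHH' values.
Answer: 0x4A 0x94 0x2F 0x5E 0xBC 0x7F 0xFE 0xFB

Derivation:
After byte 1 (0x3B): reg=0xA1
After byte 2 (0xD5): reg=0x4B
After byte 3 (0x9D): reg=0x2C
Register before byte 4: 0x2C
After XOR with byte 0x09: 0x25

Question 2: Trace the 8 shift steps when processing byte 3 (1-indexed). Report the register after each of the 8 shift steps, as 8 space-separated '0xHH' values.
Answer: 0xAB 0x51 0xA2 0x43 0x86 0x0B 0x16 0x2C

Derivation:
After byte 1 (0x3B): reg=0xA1
After byte 2 (0xD5): reg=0x4B
Register before byte 3: 0x4B
After XOR with byte 0x9D: 0xD6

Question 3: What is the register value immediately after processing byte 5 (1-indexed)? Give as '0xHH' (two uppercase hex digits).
After byte 1 (0x3B): reg=0xA1
After byte 2 (0xD5): reg=0x4B
After byte 3 (0x9D): reg=0x2C
After byte 4 (0x09): reg=0xFB
After byte 5 (0x9D): reg=0x35

Answer: 0x35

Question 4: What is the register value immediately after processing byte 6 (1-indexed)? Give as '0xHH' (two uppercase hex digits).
After byte 1 (0x3B): reg=0xA1
After byte 2 (0xD5): reg=0x4B
After byte 3 (0x9D): reg=0x2C
After byte 4 (0x09): reg=0xFB
After byte 5 (0x9D): reg=0x35
After byte 6 (0xA2): reg=0xEC

Answer: 0xEC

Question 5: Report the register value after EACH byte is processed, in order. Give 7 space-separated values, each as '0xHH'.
0xA1 0x4B 0x2C 0xFB 0x35 0xEC 0x8E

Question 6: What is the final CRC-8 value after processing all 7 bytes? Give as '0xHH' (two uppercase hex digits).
Answer: 0x8E

Derivation:
After byte 1 (0x3B): reg=0xA1
After byte 2 (0xD5): reg=0x4B
After byte 3 (0x9D): reg=0x2C
After byte 4 (0x09): reg=0xFB
After byte 5 (0x9D): reg=0x35
After byte 6 (0xA2): reg=0xEC
After byte 7 (0x6D): reg=0x8E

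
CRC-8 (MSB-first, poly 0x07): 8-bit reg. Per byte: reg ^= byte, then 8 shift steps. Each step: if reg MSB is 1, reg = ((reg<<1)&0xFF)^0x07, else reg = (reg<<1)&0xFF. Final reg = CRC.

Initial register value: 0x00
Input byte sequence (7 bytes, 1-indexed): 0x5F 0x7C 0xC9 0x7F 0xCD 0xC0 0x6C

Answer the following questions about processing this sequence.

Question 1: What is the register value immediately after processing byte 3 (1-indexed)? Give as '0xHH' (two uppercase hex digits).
After byte 1 (0x5F): reg=0x9A
After byte 2 (0x7C): reg=0xBC
After byte 3 (0xC9): reg=0x4C

Answer: 0x4C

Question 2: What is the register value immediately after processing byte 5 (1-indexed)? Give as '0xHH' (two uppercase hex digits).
After byte 1 (0x5F): reg=0x9A
After byte 2 (0x7C): reg=0xBC
After byte 3 (0xC9): reg=0x4C
After byte 4 (0x7F): reg=0x99
After byte 5 (0xCD): reg=0xAB

Answer: 0xAB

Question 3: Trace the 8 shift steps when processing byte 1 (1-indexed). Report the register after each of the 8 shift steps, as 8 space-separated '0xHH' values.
Answer: 0xBE 0x7B 0xF6 0xEB 0xD1 0xA5 0x4D 0x9A

Derivation:
Register before byte 1: 0x00
After XOR with byte 0x5F: 0x5F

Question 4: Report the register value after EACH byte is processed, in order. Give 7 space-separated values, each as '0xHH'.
0x9A 0xBC 0x4C 0x99 0xAB 0x16 0x61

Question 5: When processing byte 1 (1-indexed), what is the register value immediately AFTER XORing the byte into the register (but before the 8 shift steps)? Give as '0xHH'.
Answer: 0x5F

Derivation:
Register before byte 1: 0x00
Byte 1: 0x5F
0x00 XOR 0x5F = 0x5F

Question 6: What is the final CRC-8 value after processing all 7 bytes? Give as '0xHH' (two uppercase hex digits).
After byte 1 (0x5F): reg=0x9A
After byte 2 (0x7C): reg=0xBC
After byte 3 (0xC9): reg=0x4C
After byte 4 (0x7F): reg=0x99
After byte 5 (0xCD): reg=0xAB
After byte 6 (0xC0): reg=0x16
After byte 7 (0x6C): reg=0x61

Answer: 0x61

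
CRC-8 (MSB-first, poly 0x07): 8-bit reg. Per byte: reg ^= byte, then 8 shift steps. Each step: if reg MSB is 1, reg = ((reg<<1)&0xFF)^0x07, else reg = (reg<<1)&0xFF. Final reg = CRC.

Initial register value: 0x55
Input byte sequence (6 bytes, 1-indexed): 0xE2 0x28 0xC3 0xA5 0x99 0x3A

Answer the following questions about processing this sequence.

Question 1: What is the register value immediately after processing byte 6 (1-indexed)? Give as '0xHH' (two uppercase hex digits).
After byte 1 (0xE2): reg=0x0C
After byte 2 (0x28): reg=0xFC
After byte 3 (0xC3): reg=0xBD
After byte 4 (0xA5): reg=0x48
After byte 5 (0x99): reg=0x39
After byte 6 (0x3A): reg=0x09

Answer: 0x09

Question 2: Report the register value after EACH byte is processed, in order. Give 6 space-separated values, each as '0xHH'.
0x0C 0xFC 0xBD 0x48 0x39 0x09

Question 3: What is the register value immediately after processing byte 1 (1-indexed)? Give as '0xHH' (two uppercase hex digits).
Answer: 0x0C

Derivation:
After byte 1 (0xE2): reg=0x0C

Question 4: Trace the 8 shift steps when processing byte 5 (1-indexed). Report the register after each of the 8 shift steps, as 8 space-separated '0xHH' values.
After byte 1 (0xE2): reg=0x0C
After byte 2 (0x28): reg=0xFC
After byte 3 (0xC3): reg=0xBD
After byte 4 (0xA5): reg=0x48
Register before byte 5: 0x48
After XOR with byte 0x99: 0xD1

Answer: 0xA5 0x4D 0x9A 0x33 0x66 0xCC 0x9F 0x39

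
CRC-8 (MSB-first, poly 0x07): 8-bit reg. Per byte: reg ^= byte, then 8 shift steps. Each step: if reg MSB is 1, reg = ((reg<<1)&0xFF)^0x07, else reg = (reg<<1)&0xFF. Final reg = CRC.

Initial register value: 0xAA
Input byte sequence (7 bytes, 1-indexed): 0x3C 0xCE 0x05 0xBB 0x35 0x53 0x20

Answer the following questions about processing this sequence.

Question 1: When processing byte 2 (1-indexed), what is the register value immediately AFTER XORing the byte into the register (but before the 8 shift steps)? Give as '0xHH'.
Answer: 0x25

Derivation:
Register before byte 2: 0xEB
Byte 2: 0xCE
0xEB XOR 0xCE = 0x25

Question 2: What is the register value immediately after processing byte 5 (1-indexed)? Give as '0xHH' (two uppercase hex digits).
After byte 1 (0x3C): reg=0xEB
After byte 2 (0xCE): reg=0xFB
After byte 3 (0x05): reg=0xF4
After byte 4 (0xBB): reg=0xEA
After byte 5 (0x35): reg=0x13

Answer: 0x13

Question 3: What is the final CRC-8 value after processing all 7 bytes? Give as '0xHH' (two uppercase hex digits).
After byte 1 (0x3C): reg=0xEB
After byte 2 (0xCE): reg=0xFB
After byte 3 (0x05): reg=0xF4
After byte 4 (0xBB): reg=0xEA
After byte 5 (0x35): reg=0x13
After byte 6 (0x53): reg=0xC7
After byte 7 (0x20): reg=0xBB

Answer: 0xBB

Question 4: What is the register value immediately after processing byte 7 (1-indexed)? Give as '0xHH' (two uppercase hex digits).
Answer: 0xBB

Derivation:
After byte 1 (0x3C): reg=0xEB
After byte 2 (0xCE): reg=0xFB
After byte 3 (0x05): reg=0xF4
After byte 4 (0xBB): reg=0xEA
After byte 5 (0x35): reg=0x13
After byte 6 (0x53): reg=0xC7
After byte 7 (0x20): reg=0xBB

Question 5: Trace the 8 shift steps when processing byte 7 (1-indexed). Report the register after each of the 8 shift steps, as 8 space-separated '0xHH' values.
Answer: 0xC9 0x95 0x2D 0x5A 0xB4 0x6F 0xDE 0xBB

Derivation:
After byte 1 (0x3C): reg=0xEB
After byte 2 (0xCE): reg=0xFB
After byte 3 (0x05): reg=0xF4
After byte 4 (0xBB): reg=0xEA
After byte 5 (0x35): reg=0x13
After byte 6 (0x53): reg=0xC7
Register before byte 7: 0xC7
After XOR with byte 0x20: 0xE7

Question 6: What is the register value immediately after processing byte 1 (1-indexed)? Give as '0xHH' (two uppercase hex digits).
Answer: 0xEB

Derivation:
After byte 1 (0x3C): reg=0xEB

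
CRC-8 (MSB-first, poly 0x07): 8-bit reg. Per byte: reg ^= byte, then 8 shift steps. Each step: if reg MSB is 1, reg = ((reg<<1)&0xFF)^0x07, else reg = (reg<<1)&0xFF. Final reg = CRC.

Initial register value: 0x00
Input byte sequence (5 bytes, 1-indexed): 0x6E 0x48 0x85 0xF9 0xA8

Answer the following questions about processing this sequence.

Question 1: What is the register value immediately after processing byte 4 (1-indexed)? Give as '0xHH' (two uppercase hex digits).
After byte 1 (0x6E): reg=0x0D
After byte 2 (0x48): reg=0xDC
After byte 3 (0x85): reg=0x88
After byte 4 (0xF9): reg=0x50

Answer: 0x50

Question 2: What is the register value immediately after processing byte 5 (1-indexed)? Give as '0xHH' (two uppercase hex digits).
Answer: 0xE6

Derivation:
After byte 1 (0x6E): reg=0x0D
After byte 2 (0x48): reg=0xDC
After byte 3 (0x85): reg=0x88
After byte 4 (0xF9): reg=0x50
After byte 5 (0xA8): reg=0xE6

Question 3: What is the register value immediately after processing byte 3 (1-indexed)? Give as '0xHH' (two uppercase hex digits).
After byte 1 (0x6E): reg=0x0D
After byte 2 (0x48): reg=0xDC
After byte 3 (0x85): reg=0x88

Answer: 0x88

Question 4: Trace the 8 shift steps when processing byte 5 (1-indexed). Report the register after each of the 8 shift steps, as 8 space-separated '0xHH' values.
After byte 1 (0x6E): reg=0x0D
After byte 2 (0x48): reg=0xDC
After byte 3 (0x85): reg=0x88
After byte 4 (0xF9): reg=0x50
Register before byte 5: 0x50
After XOR with byte 0xA8: 0xF8

Answer: 0xF7 0xE9 0xD5 0xAD 0x5D 0xBA 0x73 0xE6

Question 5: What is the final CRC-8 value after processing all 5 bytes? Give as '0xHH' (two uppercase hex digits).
After byte 1 (0x6E): reg=0x0D
After byte 2 (0x48): reg=0xDC
After byte 3 (0x85): reg=0x88
After byte 4 (0xF9): reg=0x50
After byte 5 (0xA8): reg=0xE6

Answer: 0xE6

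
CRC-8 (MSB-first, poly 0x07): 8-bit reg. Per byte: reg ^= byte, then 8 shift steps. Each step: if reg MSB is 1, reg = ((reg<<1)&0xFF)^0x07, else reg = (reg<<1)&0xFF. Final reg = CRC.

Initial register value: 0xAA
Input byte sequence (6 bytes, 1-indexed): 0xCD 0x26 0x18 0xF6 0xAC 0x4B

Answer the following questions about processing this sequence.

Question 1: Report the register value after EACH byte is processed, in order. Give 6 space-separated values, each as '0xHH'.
0x32 0x6C 0x4B 0x3A 0xEB 0x69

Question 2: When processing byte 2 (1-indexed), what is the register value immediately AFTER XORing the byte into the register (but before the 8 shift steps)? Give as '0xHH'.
Answer: 0x14

Derivation:
Register before byte 2: 0x32
Byte 2: 0x26
0x32 XOR 0x26 = 0x14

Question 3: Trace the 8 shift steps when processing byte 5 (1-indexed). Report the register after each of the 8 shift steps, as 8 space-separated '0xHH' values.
Answer: 0x2B 0x56 0xAC 0x5F 0xBE 0x7B 0xF6 0xEB

Derivation:
After byte 1 (0xCD): reg=0x32
After byte 2 (0x26): reg=0x6C
After byte 3 (0x18): reg=0x4B
After byte 4 (0xF6): reg=0x3A
Register before byte 5: 0x3A
After XOR with byte 0xAC: 0x96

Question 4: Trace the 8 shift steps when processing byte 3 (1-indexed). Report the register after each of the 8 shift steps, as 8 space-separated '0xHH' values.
After byte 1 (0xCD): reg=0x32
After byte 2 (0x26): reg=0x6C
Register before byte 3: 0x6C
After XOR with byte 0x18: 0x74

Answer: 0xE8 0xD7 0xA9 0x55 0xAA 0x53 0xA6 0x4B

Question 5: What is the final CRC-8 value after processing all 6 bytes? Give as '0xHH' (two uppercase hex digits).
Answer: 0x69

Derivation:
After byte 1 (0xCD): reg=0x32
After byte 2 (0x26): reg=0x6C
After byte 3 (0x18): reg=0x4B
After byte 4 (0xF6): reg=0x3A
After byte 5 (0xAC): reg=0xEB
After byte 6 (0x4B): reg=0x69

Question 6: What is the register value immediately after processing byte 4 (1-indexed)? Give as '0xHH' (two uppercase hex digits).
Answer: 0x3A

Derivation:
After byte 1 (0xCD): reg=0x32
After byte 2 (0x26): reg=0x6C
After byte 3 (0x18): reg=0x4B
After byte 4 (0xF6): reg=0x3A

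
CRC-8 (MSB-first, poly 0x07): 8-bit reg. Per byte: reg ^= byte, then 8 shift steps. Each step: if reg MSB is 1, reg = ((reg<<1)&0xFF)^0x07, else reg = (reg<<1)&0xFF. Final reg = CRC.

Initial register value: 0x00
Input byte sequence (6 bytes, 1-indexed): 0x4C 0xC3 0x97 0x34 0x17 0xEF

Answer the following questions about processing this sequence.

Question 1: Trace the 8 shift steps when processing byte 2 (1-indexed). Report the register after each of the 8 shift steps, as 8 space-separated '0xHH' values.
After byte 1 (0x4C): reg=0xE3
Register before byte 2: 0xE3
After XOR with byte 0xC3: 0x20

Answer: 0x40 0x80 0x07 0x0E 0x1C 0x38 0x70 0xE0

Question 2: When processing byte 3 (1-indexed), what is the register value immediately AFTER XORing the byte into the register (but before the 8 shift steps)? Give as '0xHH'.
Answer: 0x77

Derivation:
Register before byte 3: 0xE0
Byte 3: 0x97
0xE0 XOR 0x97 = 0x77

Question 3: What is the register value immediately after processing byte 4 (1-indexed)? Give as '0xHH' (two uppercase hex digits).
After byte 1 (0x4C): reg=0xE3
After byte 2 (0xC3): reg=0xE0
After byte 3 (0x97): reg=0x42
After byte 4 (0x34): reg=0x45

Answer: 0x45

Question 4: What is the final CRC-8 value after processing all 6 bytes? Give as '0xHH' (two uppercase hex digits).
Answer: 0xA5

Derivation:
After byte 1 (0x4C): reg=0xE3
After byte 2 (0xC3): reg=0xE0
After byte 3 (0x97): reg=0x42
After byte 4 (0x34): reg=0x45
After byte 5 (0x17): reg=0xB9
After byte 6 (0xEF): reg=0xA5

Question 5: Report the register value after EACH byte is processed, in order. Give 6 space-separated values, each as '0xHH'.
0xE3 0xE0 0x42 0x45 0xB9 0xA5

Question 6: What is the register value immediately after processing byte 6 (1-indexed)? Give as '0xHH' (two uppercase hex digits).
Answer: 0xA5

Derivation:
After byte 1 (0x4C): reg=0xE3
After byte 2 (0xC3): reg=0xE0
After byte 3 (0x97): reg=0x42
After byte 4 (0x34): reg=0x45
After byte 5 (0x17): reg=0xB9
After byte 6 (0xEF): reg=0xA5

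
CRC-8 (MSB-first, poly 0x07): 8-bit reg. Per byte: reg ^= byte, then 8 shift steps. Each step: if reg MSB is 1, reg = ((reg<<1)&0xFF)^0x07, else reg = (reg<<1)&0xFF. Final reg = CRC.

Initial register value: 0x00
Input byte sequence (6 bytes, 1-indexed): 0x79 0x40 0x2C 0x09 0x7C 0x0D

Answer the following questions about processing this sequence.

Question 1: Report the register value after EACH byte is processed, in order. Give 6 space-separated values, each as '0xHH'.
0x68 0xD8 0xC2 0x7F 0x09 0x1C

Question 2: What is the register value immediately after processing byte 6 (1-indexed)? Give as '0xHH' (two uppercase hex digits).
After byte 1 (0x79): reg=0x68
After byte 2 (0x40): reg=0xD8
After byte 3 (0x2C): reg=0xC2
After byte 4 (0x09): reg=0x7F
After byte 5 (0x7C): reg=0x09
After byte 6 (0x0D): reg=0x1C

Answer: 0x1C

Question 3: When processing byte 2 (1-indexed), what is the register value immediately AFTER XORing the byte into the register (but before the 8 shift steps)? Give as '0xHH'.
Register before byte 2: 0x68
Byte 2: 0x40
0x68 XOR 0x40 = 0x28

Answer: 0x28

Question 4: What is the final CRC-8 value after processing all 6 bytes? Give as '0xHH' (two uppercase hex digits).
After byte 1 (0x79): reg=0x68
After byte 2 (0x40): reg=0xD8
After byte 3 (0x2C): reg=0xC2
After byte 4 (0x09): reg=0x7F
After byte 5 (0x7C): reg=0x09
After byte 6 (0x0D): reg=0x1C

Answer: 0x1C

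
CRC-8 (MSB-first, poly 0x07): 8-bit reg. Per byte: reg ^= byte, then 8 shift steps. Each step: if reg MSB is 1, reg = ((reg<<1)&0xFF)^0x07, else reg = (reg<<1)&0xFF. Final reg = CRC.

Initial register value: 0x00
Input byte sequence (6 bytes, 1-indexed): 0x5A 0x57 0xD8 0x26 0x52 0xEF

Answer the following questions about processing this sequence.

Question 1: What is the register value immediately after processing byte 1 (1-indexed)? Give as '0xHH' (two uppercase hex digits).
After byte 1 (0x5A): reg=0x81

Answer: 0x81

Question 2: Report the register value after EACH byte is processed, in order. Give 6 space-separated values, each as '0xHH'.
0x81 0x2C 0xC2 0xB2 0xAE 0xC0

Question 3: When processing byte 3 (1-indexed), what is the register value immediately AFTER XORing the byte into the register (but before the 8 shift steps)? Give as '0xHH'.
Register before byte 3: 0x2C
Byte 3: 0xD8
0x2C XOR 0xD8 = 0xF4

Answer: 0xF4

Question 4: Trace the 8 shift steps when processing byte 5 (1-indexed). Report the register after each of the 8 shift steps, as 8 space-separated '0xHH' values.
Answer: 0xC7 0x89 0x15 0x2A 0x54 0xA8 0x57 0xAE

Derivation:
After byte 1 (0x5A): reg=0x81
After byte 2 (0x57): reg=0x2C
After byte 3 (0xD8): reg=0xC2
After byte 4 (0x26): reg=0xB2
Register before byte 5: 0xB2
After XOR with byte 0x52: 0xE0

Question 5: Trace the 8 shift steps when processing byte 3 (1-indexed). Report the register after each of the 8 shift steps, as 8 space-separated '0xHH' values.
Answer: 0xEF 0xD9 0xB5 0x6D 0xDA 0xB3 0x61 0xC2

Derivation:
After byte 1 (0x5A): reg=0x81
After byte 2 (0x57): reg=0x2C
Register before byte 3: 0x2C
After XOR with byte 0xD8: 0xF4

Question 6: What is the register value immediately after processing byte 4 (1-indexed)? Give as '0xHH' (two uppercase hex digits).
After byte 1 (0x5A): reg=0x81
After byte 2 (0x57): reg=0x2C
After byte 3 (0xD8): reg=0xC2
After byte 4 (0x26): reg=0xB2

Answer: 0xB2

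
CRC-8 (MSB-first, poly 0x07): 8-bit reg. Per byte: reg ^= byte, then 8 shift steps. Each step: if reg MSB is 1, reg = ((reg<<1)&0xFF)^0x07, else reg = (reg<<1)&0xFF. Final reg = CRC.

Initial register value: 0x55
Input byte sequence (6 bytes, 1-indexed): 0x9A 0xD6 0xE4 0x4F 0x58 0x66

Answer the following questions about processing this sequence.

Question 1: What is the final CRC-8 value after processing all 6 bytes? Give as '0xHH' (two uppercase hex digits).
Answer: 0x40

Derivation:
After byte 1 (0x9A): reg=0x63
After byte 2 (0xD6): reg=0x02
After byte 3 (0xE4): reg=0xBC
After byte 4 (0x4F): reg=0xD7
After byte 5 (0x58): reg=0xA4
After byte 6 (0x66): reg=0x40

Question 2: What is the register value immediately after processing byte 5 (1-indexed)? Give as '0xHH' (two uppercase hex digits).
After byte 1 (0x9A): reg=0x63
After byte 2 (0xD6): reg=0x02
After byte 3 (0xE4): reg=0xBC
After byte 4 (0x4F): reg=0xD7
After byte 5 (0x58): reg=0xA4

Answer: 0xA4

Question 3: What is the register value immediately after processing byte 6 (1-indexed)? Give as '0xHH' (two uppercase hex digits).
Answer: 0x40

Derivation:
After byte 1 (0x9A): reg=0x63
After byte 2 (0xD6): reg=0x02
After byte 3 (0xE4): reg=0xBC
After byte 4 (0x4F): reg=0xD7
After byte 5 (0x58): reg=0xA4
After byte 6 (0x66): reg=0x40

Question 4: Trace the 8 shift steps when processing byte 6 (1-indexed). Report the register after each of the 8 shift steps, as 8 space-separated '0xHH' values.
Answer: 0x83 0x01 0x02 0x04 0x08 0x10 0x20 0x40

Derivation:
After byte 1 (0x9A): reg=0x63
After byte 2 (0xD6): reg=0x02
After byte 3 (0xE4): reg=0xBC
After byte 4 (0x4F): reg=0xD7
After byte 5 (0x58): reg=0xA4
Register before byte 6: 0xA4
After XOR with byte 0x66: 0xC2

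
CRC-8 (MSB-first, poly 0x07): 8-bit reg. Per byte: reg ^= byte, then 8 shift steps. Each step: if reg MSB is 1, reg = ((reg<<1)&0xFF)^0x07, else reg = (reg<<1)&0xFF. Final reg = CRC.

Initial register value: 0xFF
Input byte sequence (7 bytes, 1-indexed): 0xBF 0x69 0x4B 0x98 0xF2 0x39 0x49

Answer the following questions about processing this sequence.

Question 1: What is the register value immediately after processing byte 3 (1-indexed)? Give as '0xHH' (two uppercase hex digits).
After byte 1 (0xBF): reg=0xC7
After byte 2 (0x69): reg=0x43
After byte 3 (0x4B): reg=0x38

Answer: 0x38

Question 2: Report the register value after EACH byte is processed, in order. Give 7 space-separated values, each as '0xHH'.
0xC7 0x43 0x38 0x69 0xC8 0xD9 0xF9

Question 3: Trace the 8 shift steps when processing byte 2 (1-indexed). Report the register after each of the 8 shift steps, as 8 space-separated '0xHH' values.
Answer: 0x5B 0xB6 0x6B 0xD6 0xAB 0x51 0xA2 0x43

Derivation:
After byte 1 (0xBF): reg=0xC7
Register before byte 2: 0xC7
After XOR with byte 0x69: 0xAE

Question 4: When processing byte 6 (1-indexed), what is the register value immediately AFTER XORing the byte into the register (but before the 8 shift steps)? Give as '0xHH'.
Register before byte 6: 0xC8
Byte 6: 0x39
0xC8 XOR 0x39 = 0xF1

Answer: 0xF1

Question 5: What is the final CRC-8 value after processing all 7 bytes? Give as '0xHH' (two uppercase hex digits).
After byte 1 (0xBF): reg=0xC7
After byte 2 (0x69): reg=0x43
After byte 3 (0x4B): reg=0x38
After byte 4 (0x98): reg=0x69
After byte 5 (0xF2): reg=0xC8
After byte 6 (0x39): reg=0xD9
After byte 7 (0x49): reg=0xF9

Answer: 0xF9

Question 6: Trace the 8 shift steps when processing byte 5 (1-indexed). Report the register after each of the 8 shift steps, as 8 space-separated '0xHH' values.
After byte 1 (0xBF): reg=0xC7
After byte 2 (0x69): reg=0x43
After byte 3 (0x4B): reg=0x38
After byte 4 (0x98): reg=0x69
Register before byte 5: 0x69
After XOR with byte 0xF2: 0x9B

Answer: 0x31 0x62 0xC4 0x8F 0x19 0x32 0x64 0xC8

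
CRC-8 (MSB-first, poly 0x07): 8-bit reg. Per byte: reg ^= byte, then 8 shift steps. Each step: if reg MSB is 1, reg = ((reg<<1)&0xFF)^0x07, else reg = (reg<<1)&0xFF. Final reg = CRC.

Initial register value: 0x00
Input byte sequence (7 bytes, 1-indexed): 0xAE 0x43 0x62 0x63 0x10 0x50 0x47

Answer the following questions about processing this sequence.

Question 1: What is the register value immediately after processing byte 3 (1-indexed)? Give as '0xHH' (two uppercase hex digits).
Answer: 0x29

Derivation:
After byte 1 (0xAE): reg=0x43
After byte 2 (0x43): reg=0x00
After byte 3 (0x62): reg=0x29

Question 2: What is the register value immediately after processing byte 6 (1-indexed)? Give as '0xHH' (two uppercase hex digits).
After byte 1 (0xAE): reg=0x43
After byte 2 (0x43): reg=0x00
After byte 3 (0x62): reg=0x29
After byte 4 (0x63): reg=0xF1
After byte 5 (0x10): reg=0xA9
After byte 6 (0x50): reg=0xE1

Answer: 0xE1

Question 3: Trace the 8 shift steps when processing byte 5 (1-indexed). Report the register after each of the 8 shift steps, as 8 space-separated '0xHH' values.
After byte 1 (0xAE): reg=0x43
After byte 2 (0x43): reg=0x00
After byte 3 (0x62): reg=0x29
After byte 4 (0x63): reg=0xF1
Register before byte 5: 0xF1
After XOR with byte 0x10: 0xE1

Answer: 0xC5 0x8D 0x1D 0x3A 0x74 0xE8 0xD7 0xA9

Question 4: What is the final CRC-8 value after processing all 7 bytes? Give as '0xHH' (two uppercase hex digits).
Answer: 0x7B

Derivation:
After byte 1 (0xAE): reg=0x43
After byte 2 (0x43): reg=0x00
After byte 3 (0x62): reg=0x29
After byte 4 (0x63): reg=0xF1
After byte 5 (0x10): reg=0xA9
After byte 6 (0x50): reg=0xE1
After byte 7 (0x47): reg=0x7B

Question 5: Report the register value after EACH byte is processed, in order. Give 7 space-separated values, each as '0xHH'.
0x43 0x00 0x29 0xF1 0xA9 0xE1 0x7B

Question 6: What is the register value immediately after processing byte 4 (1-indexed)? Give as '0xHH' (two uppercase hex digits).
After byte 1 (0xAE): reg=0x43
After byte 2 (0x43): reg=0x00
After byte 3 (0x62): reg=0x29
After byte 4 (0x63): reg=0xF1

Answer: 0xF1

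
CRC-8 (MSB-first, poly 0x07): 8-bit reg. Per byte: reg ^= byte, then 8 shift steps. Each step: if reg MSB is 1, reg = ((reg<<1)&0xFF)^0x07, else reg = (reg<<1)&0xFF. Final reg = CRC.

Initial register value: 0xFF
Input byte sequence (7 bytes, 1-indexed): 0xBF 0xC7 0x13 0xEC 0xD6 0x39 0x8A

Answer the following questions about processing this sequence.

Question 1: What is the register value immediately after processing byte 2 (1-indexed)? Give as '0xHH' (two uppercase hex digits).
Answer: 0x00

Derivation:
After byte 1 (0xBF): reg=0xC7
After byte 2 (0xC7): reg=0x00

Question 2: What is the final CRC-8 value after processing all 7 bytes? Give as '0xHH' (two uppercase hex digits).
Answer: 0xB1

Derivation:
After byte 1 (0xBF): reg=0xC7
After byte 2 (0xC7): reg=0x00
After byte 3 (0x13): reg=0x79
After byte 4 (0xEC): reg=0xE2
After byte 5 (0xD6): reg=0x8C
After byte 6 (0x39): reg=0x02
After byte 7 (0x8A): reg=0xB1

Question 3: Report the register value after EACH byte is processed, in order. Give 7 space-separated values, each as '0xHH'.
0xC7 0x00 0x79 0xE2 0x8C 0x02 0xB1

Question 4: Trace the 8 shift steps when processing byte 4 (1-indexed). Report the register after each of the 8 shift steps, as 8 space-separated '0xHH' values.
After byte 1 (0xBF): reg=0xC7
After byte 2 (0xC7): reg=0x00
After byte 3 (0x13): reg=0x79
Register before byte 4: 0x79
After XOR with byte 0xEC: 0x95

Answer: 0x2D 0x5A 0xB4 0x6F 0xDE 0xBB 0x71 0xE2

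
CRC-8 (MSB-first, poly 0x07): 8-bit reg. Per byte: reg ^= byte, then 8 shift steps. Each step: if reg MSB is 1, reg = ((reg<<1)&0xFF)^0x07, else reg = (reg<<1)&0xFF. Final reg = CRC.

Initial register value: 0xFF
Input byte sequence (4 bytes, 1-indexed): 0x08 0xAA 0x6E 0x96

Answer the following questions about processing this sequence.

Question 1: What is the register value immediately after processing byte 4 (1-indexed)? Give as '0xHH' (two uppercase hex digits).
Answer: 0x66

Derivation:
After byte 1 (0x08): reg=0xCB
After byte 2 (0xAA): reg=0x20
After byte 3 (0x6E): reg=0xED
After byte 4 (0x96): reg=0x66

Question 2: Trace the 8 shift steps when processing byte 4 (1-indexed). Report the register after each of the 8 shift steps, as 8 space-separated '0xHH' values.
Answer: 0xF6 0xEB 0xD1 0xA5 0x4D 0x9A 0x33 0x66

Derivation:
After byte 1 (0x08): reg=0xCB
After byte 2 (0xAA): reg=0x20
After byte 3 (0x6E): reg=0xED
Register before byte 4: 0xED
After XOR with byte 0x96: 0x7B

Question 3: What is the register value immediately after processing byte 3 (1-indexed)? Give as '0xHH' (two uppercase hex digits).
Answer: 0xED

Derivation:
After byte 1 (0x08): reg=0xCB
After byte 2 (0xAA): reg=0x20
After byte 3 (0x6E): reg=0xED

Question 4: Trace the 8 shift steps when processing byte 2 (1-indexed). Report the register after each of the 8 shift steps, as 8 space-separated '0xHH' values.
Answer: 0xC2 0x83 0x01 0x02 0x04 0x08 0x10 0x20

Derivation:
After byte 1 (0x08): reg=0xCB
Register before byte 2: 0xCB
After XOR with byte 0xAA: 0x61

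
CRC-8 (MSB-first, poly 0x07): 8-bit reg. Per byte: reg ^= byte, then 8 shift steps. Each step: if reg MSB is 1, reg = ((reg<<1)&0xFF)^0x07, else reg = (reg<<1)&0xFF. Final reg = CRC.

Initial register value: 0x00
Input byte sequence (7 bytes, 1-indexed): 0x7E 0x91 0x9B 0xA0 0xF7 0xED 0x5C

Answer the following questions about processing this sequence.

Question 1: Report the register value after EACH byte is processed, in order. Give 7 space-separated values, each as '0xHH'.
0x7D 0x8A 0x77 0x2B 0x1A 0xCB 0xEC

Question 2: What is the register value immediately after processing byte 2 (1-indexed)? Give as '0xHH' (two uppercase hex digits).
Answer: 0x8A

Derivation:
After byte 1 (0x7E): reg=0x7D
After byte 2 (0x91): reg=0x8A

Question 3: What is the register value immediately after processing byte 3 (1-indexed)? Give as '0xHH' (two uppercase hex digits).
Answer: 0x77

Derivation:
After byte 1 (0x7E): reg=0x7D
After byte 2 (0x91): reg=0x8A
After byte 3 (0x9B): reg=0x77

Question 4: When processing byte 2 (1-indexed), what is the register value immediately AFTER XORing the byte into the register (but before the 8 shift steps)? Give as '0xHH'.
Answer: 0xEC

Derivation:
Register before byte 2: 0x7D
Byte 2: 0x91
0x7D XOR 0x91 = 0xEC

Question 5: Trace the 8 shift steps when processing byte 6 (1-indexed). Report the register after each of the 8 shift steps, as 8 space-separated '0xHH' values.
After byte 1 (0x7E): reg=0x7D
After byte 2 (0x91): reg=0x8A
After byte 3 (0x9B): reg=0x77
After byte 4 (0xA0): reg=0x2B
After byte 5 (0xF7): reg=0x1A
Register before byte 6: 0x1A
After XOR with byte 0xED: 0xF7

Answer: 0xE9 0xD5 0xAD 0x5D 0xBA 0x73 0xE6 0xCB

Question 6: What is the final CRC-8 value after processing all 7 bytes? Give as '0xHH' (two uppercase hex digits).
After byte 1 (0x7E): reg=0x7D
After byte 2 (0x91): reg=0x8A
After byte 3 (0x9B): reg=0x77
After byte 4 (0xA0): reg=0x2B
After byte 5 (0xF7): reg=0x1A
After byte 6 (0xED): reg=0xCB
After byte 7 (0x5C): reg=0xEC

Answer: 0xEC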